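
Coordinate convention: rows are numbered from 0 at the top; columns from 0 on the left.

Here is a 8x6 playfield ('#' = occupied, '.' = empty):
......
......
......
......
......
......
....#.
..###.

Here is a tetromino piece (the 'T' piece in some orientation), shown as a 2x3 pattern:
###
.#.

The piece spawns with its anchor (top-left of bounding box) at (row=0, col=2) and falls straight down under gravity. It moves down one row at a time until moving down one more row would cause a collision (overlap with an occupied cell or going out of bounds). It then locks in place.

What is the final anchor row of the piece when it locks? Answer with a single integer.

Answer: 5

Derivation:
Spawn at (row=0, col=2). Try each row:
  row 0: fits
  row 1: fits
  row 2: fits
  row 3: fits
  row 4: fits
  row 5: fits
  row 6: blocked -> lock at row 5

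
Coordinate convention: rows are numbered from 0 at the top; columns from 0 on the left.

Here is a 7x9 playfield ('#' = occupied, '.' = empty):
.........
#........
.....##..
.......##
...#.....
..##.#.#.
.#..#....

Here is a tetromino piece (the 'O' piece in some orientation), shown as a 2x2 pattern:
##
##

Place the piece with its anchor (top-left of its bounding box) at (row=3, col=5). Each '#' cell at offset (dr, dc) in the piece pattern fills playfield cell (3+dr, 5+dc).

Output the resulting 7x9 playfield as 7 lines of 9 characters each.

Answer: .........
#........
.....##..
.....####
...#.##..
..##.#.#.
.#..#....

Derivation:
Fill (3+0,5+0) = (3,5)
Fill (3+0,5+1) = (3,6)
Fill (3+1,5+0) = (4,5)
Fill (3+1,5+1) = (4,6)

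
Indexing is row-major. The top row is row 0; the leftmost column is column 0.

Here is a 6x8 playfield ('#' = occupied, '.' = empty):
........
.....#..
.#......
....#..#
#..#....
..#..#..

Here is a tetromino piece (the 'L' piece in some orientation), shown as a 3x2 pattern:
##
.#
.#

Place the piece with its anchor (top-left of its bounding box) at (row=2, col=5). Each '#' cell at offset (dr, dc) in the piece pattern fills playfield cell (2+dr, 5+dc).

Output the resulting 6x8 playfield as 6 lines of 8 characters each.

Fill (2+0,5+0) = (2,5)
Fill (2+0,5+1) = (2,6)
Fill (2+1,5+1) = (3,6)
Fill (2+2,5+1) = (4,6)

Answer: ........
.....#..
.#...##.
....#.##
#..#..#.
..#..#..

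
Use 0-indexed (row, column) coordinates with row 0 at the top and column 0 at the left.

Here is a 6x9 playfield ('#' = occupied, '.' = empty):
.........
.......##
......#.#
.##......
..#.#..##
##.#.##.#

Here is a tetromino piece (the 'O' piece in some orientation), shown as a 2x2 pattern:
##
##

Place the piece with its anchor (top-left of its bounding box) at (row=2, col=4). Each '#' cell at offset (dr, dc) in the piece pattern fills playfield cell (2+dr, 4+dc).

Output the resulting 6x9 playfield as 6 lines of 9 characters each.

Fill (2+0,4+0) = (2,4)
Fill (2+0,4+1) = (2,5)
Fill (2+1,4+0) = (3,4)
Fill (2+1,4+1) = (3,5)

Answer: .........
.......##
....###.#
.##.##...
..#.#..##
##.#.##.#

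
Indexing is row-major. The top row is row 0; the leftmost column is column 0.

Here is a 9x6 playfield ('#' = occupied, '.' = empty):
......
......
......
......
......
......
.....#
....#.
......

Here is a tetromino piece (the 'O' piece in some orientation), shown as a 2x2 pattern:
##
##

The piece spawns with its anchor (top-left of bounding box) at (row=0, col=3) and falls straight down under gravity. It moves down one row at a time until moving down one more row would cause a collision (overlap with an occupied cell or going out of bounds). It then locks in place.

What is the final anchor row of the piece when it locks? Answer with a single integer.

Answer: 5

Derivation:
Spawn at (row=0, col=3). Try each row:
  row 0: fits
  row 1: fits
  row 2: fits
  row 3: fits
  row 4: fits
  row 5: fits
  row 6: blocked -> lock at row 5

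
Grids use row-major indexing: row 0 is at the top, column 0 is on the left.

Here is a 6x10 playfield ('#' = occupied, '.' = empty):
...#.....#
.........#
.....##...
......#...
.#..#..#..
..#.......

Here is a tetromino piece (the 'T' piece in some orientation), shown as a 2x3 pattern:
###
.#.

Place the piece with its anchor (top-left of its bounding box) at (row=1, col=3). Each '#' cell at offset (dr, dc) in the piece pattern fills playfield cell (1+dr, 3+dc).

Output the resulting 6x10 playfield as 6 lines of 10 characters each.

Answer: ...#.....#
...###...#
....###...
......#...
.#..#..#..
..#.......

Derivation:
Fill (1+0,3+0) = (1,3)
Fill (1+0,3+1) = (1,4)
Fill (1+0,3+2) = (1,5)
Fill (1+1,3+1) = (2,4)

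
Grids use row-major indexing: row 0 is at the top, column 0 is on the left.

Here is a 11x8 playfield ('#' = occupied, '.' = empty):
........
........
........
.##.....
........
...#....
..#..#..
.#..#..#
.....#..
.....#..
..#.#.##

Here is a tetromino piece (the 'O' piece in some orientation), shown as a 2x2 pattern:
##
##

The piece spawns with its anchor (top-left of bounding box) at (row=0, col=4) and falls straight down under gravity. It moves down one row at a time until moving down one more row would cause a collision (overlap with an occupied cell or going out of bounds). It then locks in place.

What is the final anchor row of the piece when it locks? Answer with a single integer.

Spawn at (row=0, col=4). Try each row:
  row 0: fits
  row 1: fits
  row 2: fits
  row 3: fits
  row 4: fits
  row 5: blocked -> lock at row 4

Answer: 4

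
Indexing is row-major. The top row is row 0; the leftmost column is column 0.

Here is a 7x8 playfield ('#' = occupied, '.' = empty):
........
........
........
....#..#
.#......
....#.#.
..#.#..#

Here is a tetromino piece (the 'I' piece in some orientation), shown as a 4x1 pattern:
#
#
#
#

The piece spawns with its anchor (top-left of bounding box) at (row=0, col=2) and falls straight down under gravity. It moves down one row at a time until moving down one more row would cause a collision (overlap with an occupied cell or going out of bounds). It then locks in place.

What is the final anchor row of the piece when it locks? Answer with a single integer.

Answer: 2

Derivation:
Spawn at (row=0, col=2). Try each row:
  row 0: fits
  row 1: fits
  row 2: fits
  row 3: blocked -> lock at row 2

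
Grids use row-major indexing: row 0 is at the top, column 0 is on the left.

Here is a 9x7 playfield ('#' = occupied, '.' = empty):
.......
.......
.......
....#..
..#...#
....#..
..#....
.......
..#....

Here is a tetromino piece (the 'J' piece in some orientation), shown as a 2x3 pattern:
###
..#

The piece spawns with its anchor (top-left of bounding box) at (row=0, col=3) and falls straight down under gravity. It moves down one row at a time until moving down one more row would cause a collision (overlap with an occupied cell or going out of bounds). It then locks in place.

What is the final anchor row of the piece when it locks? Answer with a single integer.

Answer: 2

Derivation:
Spawn at (row=0, col=3). Try each row:
  row 0: fits
  row 1: fits
  row 2: fits
  row 3: blocked -> lock at row 2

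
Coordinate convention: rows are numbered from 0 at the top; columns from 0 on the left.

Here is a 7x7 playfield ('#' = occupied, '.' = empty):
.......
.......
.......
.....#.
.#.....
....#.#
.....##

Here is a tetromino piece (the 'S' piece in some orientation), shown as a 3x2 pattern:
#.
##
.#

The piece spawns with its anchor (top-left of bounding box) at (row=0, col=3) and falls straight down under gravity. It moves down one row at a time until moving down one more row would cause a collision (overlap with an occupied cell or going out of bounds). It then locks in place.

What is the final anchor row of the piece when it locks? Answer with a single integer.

Spawn at (row=0, col=3). Try each row:
  row 0: fits
  row 1: fits
  row 2: fits
  row 3: blocked -> lock at row 2

Answer: 2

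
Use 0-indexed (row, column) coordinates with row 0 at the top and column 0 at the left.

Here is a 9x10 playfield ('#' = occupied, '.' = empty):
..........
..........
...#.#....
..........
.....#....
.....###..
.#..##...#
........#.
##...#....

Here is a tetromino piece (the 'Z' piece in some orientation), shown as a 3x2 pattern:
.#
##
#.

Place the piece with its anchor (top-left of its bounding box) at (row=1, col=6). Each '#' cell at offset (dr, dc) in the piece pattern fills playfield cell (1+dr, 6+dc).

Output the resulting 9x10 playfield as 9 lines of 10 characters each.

Fill (1+0,6+1) = (1,7)
Fill (1+1,6+0) = (2,6)
Fill (1+1,6+1) = (2,7)
Fill (1+2,6+0) = (3,6)

Answer: ..........
.......#..
...#.###..
......#...
.....#....
.....###..
.#..##...#
........#.
##...#....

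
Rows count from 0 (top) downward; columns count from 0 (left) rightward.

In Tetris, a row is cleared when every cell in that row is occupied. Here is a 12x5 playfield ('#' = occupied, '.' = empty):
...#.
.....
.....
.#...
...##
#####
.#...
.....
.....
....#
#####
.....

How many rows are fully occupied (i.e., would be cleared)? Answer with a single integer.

Answer: 2

Derivation:
Check each row:
  row 0: 4 empty cells -> not full
  row 1: 5 empty cells -> not full
  row 2: 5 empty cells -> not full
  row 3: 4 empty cells -> not full
  row 4: 3 empty cells -> not full
  row 5: 0 empty cells -> FULL (clear)
  row 6: 4 empty cells -> not full
  row 7: 5 empty cells -> not full
  row 8: 5 empty cells -> not full
  row 9: 4 empty cells -> not full
  row 10: 0 empty cells -> FULL (clear)
  row 11: 5 empty cells -> not full
Total rows cleared: 2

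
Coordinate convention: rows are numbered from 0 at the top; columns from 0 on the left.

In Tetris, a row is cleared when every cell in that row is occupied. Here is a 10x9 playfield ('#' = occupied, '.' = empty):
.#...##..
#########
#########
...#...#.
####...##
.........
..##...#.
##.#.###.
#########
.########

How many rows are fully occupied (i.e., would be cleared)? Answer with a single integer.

Check each row:
  row 0: 6 empty cells -> not full
  row 1: 0 empty cells -> FULL (clear)
  row 2: 0 empty cells -> FULL (clear)
  row 3: 7 empty cells -> not full
  row 4: 3 empty cells -> not full
  row 5: 9 empty cells -> not full
  row 6: 6 empty cells -> not full
  row 7: 3 empty cells -> not full
  row 8: 0 empty cells -> FULL (clear)
  row 9: 1 empty cell -> not full
Total rows cleared: 3

Answer: 3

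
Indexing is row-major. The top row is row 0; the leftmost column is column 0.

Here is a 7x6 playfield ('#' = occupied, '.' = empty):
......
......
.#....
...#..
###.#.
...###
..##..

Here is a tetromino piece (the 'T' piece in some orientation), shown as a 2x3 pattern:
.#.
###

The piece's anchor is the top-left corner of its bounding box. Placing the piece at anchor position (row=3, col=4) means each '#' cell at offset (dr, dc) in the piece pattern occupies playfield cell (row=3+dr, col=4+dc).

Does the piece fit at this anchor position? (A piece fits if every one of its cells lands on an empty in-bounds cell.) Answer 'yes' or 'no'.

Answer: no

Derivation:
Check each piece cell at anchor (3, 4):
  offset (0,1) -> (3,5): empty -> OK
  offset (1,0) -> (4,4): occupied ('#') -> FAIL
  offset (1,1) -> (4,5): empty -> OK
  offset (1,2) -> (4,6): out of bounds -> FAIL
All cells valid: no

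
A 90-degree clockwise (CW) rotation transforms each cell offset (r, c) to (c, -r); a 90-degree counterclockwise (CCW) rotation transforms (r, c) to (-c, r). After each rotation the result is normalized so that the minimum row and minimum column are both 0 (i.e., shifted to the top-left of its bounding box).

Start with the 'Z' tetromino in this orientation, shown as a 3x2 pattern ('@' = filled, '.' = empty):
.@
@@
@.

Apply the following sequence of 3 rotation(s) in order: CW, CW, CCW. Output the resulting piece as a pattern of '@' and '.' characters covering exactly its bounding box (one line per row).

Start:
.@
@@
@.
After rotation 1 (CW):
@@.
.@@
After rotation 2 (CW):
.@
@@
@.
After rotation 3 (CCW):
@@.
.@@

Answer: @@.
.@@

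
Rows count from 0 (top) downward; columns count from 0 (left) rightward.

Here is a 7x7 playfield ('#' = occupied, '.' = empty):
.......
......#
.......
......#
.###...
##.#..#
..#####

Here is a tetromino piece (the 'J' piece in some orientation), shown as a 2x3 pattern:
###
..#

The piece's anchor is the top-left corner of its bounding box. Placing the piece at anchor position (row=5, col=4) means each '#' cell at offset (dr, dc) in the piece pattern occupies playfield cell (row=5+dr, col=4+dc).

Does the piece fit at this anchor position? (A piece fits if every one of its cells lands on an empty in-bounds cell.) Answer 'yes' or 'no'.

Check each piece cell at anchor (5, 4):
  offset (0,0) -> (5,4): empty -> OK
  offset (0,1) -> (5,5): empty -> OK
  offset (0,2) -> (5,6): occupied ('#') -> FAIL
  offset (1,2) -> (6,6): occupied ('#') -> FAIL
All cells valid: no

Answer: no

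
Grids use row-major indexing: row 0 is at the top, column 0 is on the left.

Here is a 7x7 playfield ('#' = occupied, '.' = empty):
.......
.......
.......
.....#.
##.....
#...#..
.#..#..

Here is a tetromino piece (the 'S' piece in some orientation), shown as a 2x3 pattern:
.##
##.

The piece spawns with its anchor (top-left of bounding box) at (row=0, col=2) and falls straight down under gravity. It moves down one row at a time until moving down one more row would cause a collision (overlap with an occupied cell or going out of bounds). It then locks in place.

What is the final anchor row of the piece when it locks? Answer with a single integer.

Answer: 4

Derivation:
Spawn at (row=0, col=2). Try each row:
  row 0: fits
  row 1: fits
  row 2: fits
  row 3: fits
  row 4: fits
  row 5: blocked -> lock at row 4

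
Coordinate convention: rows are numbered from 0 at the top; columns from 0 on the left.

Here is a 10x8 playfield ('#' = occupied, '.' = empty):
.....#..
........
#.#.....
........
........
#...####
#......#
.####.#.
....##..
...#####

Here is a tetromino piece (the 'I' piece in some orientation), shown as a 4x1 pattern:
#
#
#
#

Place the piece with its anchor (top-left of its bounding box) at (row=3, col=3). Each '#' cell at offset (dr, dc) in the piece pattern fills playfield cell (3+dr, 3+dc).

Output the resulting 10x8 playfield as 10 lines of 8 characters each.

Fill (3+0,3+0) = (3,3)
Fill (3+1,3+0) = (4,3)
Fill (3+2,3+0) = (5,3)
Fill (3+3,3+0) = (6,3)

Answer: .....#..
........
#.#.....
...#....
...#....
#..#####
#..#...#
.####.#.
....##..
...#####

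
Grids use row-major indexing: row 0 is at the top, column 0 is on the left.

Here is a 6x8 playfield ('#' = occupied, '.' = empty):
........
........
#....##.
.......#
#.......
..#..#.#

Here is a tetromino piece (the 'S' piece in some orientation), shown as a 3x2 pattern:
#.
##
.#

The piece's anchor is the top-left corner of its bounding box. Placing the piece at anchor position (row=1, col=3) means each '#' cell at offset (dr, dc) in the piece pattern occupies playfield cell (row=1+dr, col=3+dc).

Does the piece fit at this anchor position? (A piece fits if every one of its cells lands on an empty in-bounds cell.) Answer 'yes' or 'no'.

Answer: yes

Derivation:
Check each piece cell at anchor (1, 3):
  offset (0,0) -> (1,3): empty -> OK
  offset (1,0) -> (2,3): empty -> OK
  offset (1,1) -> (2,4): empty -> OK
  offset (2,1) -> (3,4): empty -> OK
All cells valid: yes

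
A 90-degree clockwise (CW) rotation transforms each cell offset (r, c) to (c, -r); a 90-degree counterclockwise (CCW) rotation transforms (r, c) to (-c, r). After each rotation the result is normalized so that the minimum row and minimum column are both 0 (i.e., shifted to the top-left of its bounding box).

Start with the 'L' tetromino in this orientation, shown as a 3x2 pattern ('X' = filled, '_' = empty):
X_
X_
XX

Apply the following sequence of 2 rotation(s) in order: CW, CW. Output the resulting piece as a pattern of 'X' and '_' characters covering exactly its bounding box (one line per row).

Start:
X_
X_
XX
After rotation 1 (CW):
XXX
X__
After rotation 2 (CW):
XX
_X
_X

Answer: XX
_X
_X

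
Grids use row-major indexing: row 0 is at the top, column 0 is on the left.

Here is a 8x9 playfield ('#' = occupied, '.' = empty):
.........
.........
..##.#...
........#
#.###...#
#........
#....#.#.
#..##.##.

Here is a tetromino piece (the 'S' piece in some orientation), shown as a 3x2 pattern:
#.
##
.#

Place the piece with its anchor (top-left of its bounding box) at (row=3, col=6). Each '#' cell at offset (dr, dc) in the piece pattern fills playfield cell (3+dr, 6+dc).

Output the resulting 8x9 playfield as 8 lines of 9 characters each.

Fill (3+0,6+0) = (3,6)
Fill (3+1,6+0) = (4,6)
Fill (3+1,6+1) = (4,7)
Fill (3+2,6+1) = (5,7)

Answer: .........
.........
..##.#...
......#.#
#.###.###
#......#.
#....#.#.
#..##.##.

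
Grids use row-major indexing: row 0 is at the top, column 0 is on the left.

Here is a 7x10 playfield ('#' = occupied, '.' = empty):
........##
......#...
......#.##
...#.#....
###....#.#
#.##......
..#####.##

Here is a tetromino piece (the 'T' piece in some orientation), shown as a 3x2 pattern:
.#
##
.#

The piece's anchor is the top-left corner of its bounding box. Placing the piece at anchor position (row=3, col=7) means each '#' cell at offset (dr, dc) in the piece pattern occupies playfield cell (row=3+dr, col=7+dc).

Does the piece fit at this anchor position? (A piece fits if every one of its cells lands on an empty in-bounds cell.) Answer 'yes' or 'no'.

Answer: no

Derivation:
Check each piece cell at anchor (3, 7):
  offset (0,1) -> (3,8): empty -> OK
  offset (1,0) -> (4,7): occupied ('#') -> FAIL
  offset (1,1) -> (4,8): empty -> OK
  offset (2,1) -> (5,8): empty -> OK
All cells valid: no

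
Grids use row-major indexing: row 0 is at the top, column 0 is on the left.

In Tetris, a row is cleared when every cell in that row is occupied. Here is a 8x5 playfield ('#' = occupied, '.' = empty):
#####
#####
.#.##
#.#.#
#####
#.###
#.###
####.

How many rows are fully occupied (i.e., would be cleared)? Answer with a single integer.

Check each row:
  row 0: 0 empty cells -> FULL (clear)
  row 1: 0 empty cells -> FULL (clear)
  row 2: 2 empty cells -> not full
  row 3: 2 empty cells -> not full
  row 4: 0 empty cells -> FULL (clear)
  row 5: 1 empty cell -> not full
  row 6: 1 empty cell -> not full
  row 7: 1 empty cell -> not full
Total rows cleared: 3

Answer: 3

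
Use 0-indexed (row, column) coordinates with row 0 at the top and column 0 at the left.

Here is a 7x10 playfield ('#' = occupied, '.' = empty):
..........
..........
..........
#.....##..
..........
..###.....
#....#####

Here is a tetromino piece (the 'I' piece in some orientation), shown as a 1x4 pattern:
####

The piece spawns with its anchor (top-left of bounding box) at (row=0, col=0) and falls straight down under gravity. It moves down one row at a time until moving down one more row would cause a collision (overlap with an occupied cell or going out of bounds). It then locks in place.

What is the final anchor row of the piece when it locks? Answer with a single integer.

Answer: 2

Derivation:
Spawn at (row=0, col=0). Try each row:
  row 0: fits
  row 1: fits
  row 2: fits
  row 3: blocked -> lock at row 2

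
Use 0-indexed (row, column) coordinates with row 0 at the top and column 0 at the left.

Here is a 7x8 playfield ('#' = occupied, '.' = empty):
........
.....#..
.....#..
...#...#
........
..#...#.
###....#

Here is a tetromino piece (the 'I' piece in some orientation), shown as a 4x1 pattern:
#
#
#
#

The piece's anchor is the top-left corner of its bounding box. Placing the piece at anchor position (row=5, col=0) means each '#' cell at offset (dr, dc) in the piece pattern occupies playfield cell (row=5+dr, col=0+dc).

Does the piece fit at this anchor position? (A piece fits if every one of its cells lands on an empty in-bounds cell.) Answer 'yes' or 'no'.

Answer: no

Derivation:
Check each piece cell at anchor (5, 0):
  offset (0,0) -> (5,0): empty -> OK
  offset (1,0) -> (6,0): occupied ('#') -> FAIL
  offset (2,0) -> (7,0): out of bounds -> FAIL
  offset (3,0) -> (8,0): out of bounds -> FAIL
All cells valid: no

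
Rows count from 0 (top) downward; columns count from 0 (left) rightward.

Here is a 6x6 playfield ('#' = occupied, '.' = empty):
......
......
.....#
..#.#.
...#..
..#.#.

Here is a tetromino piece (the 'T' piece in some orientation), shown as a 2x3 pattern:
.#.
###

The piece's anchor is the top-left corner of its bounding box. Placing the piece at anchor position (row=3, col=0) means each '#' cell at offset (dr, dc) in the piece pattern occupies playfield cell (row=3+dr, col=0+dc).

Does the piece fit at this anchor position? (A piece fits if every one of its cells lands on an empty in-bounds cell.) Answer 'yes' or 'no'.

Answer: yes

Derivation:
Check each piece cell at anchor (3, 0):
  offset (0,1) -> (3,1): empty -> OK
  offset (1,0) -> (4,0): empty -> OK
  offset (1,1) -> (4,1): empty -> OK
  offset (1,2) -> (4,2): empty -> OK
All cells valid: yes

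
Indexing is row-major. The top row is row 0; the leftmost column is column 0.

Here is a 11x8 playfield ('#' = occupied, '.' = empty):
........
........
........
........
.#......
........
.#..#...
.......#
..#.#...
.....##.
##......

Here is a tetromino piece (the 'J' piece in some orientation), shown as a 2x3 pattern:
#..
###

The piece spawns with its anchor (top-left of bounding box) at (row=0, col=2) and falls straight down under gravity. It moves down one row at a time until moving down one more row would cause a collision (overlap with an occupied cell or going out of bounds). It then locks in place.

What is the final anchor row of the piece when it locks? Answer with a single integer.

Spawn at (row=0, col=2). Try each row:
  row 0: fits
  row 1: fits
  row 2: fits
  row 3: fits
  row 4: fits
  row 5: blocked -> lock at row 4

Answer: 4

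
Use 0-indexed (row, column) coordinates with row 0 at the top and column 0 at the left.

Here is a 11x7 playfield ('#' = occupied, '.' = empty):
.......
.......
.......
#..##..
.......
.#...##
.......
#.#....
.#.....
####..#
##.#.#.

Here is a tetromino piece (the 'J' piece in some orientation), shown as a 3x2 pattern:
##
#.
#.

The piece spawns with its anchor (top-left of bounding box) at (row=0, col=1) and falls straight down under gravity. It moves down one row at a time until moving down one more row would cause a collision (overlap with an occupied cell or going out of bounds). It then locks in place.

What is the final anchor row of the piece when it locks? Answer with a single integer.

Spawn at (row=0, col=1). Try each row:
  row 0: fits
  row 1: fits
  row 2: fits
  row 3: blocked -> lock at row 2

Answer: 2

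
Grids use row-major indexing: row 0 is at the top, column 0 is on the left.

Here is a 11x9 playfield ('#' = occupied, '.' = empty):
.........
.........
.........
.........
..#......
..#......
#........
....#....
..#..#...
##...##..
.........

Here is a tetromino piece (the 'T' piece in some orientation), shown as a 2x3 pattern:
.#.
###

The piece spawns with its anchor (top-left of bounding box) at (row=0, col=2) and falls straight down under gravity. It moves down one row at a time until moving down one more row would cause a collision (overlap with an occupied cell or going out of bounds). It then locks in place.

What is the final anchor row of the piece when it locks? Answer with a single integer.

Spawn at (row=0, col=2). Try each row:
  row 0: fits
  row 1: fits
  row 2: fits
  row 3: blocked -> lock at row 2

Answer: 2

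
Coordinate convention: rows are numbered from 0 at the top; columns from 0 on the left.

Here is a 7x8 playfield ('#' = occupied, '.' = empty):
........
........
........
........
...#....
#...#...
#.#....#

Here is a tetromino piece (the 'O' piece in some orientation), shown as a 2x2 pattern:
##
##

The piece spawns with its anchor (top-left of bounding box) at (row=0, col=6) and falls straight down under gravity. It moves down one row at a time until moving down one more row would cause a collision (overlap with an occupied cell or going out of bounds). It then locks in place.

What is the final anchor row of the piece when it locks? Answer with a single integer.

Spawn at (row=0, col=6). Try each row:
  row 0: fits
  row 1: fits
  row 2: fits
  row 3: fits
  row 4: fits
  row 5: blocked -> lock at row 4

Answer: 4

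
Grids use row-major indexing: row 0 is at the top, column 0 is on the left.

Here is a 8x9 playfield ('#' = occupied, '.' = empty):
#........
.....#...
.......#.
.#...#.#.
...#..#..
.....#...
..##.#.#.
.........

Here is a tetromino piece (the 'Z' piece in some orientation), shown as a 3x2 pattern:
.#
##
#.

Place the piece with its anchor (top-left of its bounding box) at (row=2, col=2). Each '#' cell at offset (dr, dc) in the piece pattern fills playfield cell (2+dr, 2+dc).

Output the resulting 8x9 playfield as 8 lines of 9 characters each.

Answer: #........
.....#...
...#...#.
.###.#.#.
..##..#..
.....#...
..##.#.#.
.........

Derivation:
Fill (2+0,2+1) = (2,3)
Fill (2+1,2+0) = (3,2)
Fill (2+1,2+1) = (3,3)
Fill (2+2,2+0) = (4,2)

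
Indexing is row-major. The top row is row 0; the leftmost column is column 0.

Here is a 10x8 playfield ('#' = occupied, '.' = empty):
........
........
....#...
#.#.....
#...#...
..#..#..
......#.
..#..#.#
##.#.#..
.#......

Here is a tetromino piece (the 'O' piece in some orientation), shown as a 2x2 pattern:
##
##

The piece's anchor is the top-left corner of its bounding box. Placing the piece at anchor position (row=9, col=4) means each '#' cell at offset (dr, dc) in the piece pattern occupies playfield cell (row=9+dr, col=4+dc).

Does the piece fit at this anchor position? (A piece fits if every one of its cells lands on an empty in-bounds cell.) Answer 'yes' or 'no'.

Check each piece cell at anchor (9, 4):
  offset (0,0) -> (9,4): empty -> OK
  offset (0,1) -> (9,5): empty -> OK
  offset (1,0) -> (10,4): out of bounds -> FAIL
  offset (1,1) -> (10,5): out of bounds -> FAIL
All cells valid: no

Answer: no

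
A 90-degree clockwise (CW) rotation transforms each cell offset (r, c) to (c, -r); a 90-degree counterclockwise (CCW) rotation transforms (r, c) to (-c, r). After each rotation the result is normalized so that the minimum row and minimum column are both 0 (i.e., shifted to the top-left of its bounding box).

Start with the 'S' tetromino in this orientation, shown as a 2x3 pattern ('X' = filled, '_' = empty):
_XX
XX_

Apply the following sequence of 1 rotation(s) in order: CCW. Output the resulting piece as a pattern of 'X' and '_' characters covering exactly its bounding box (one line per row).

Start:
_XX
XX_
After rotation 1 (CCW):
X_
XX
_X

Answer: X_
XX
_X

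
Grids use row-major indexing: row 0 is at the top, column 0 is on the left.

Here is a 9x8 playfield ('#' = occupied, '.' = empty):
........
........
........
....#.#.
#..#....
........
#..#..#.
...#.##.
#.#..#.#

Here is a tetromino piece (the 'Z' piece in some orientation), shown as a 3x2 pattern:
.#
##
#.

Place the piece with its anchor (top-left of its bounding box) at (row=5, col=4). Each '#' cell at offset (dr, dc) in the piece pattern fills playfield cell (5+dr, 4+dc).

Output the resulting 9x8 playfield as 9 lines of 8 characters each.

Answer: ........
........
........
....#.#.
#..#....
.....#..
#..####.
...####.
#.#..#.#

Derivation:
Fill (5+0,4+1) = (5,5)
Fill (5+1,4+0) = (6,4)
Fill (5+1,4+1) = (6,5)
Fill (5+2,4+0) = (7,4)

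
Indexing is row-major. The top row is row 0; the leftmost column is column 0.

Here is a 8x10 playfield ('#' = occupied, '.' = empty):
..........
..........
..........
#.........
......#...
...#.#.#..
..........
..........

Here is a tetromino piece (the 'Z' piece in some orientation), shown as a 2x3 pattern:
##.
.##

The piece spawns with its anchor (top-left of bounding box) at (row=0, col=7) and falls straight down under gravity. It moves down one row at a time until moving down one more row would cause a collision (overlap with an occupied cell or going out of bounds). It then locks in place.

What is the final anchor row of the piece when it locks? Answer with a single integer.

Answer: 4

Derivation:
Spawn at (row=0, col=7). Try each row:
  row 0: fits
  row 1: fits
  row 2: fits
  row 3: fits
  row 4: fits
  row 5: blocked -> lock at row 4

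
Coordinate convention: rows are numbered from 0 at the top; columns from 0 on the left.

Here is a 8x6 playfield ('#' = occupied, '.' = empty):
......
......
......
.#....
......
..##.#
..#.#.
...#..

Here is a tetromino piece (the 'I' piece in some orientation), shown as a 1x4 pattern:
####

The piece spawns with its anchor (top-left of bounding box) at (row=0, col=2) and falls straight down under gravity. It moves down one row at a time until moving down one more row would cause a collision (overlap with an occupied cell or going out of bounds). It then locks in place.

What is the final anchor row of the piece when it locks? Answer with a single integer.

Answer: 4

Derivation:
Spawn at (row=0, col=2). Try each row:
  row 0: fits
  row 1: fits
  row 2: fits
  row 3: fits
  row 4: fits
  row 5: blocked -> lock at row 4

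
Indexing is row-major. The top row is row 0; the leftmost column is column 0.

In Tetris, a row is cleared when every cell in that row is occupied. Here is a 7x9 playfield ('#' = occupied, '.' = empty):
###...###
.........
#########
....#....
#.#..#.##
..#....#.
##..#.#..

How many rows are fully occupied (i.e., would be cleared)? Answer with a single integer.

Answer: 1

Derivation:
Check each row:
  row 0: 3 empty cells -> not full
  row 1: 9 empty cells -> not full
  row 2: 0 empty cells -> FULL (clear)
  row 3: 8 empty cells -> not full
  row 4: 4 empty cells -> not full
  row 5: 7 empty cells -> not full
  row 6: 5 empty cells -> not full
Total rows cleared: 1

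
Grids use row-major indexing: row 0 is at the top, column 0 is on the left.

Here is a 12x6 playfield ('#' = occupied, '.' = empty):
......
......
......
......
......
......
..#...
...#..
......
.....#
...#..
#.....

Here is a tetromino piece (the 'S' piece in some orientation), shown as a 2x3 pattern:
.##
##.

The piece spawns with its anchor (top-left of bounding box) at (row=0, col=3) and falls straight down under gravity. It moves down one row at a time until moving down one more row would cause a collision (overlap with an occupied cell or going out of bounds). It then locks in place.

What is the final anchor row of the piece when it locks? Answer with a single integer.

Spawn at (row=0, col=3). Try each row:
  row 0: fits
  row 1: fits
  row 2: fits
  row 3: fits
  row 4: fits
  row 5: fits
  row 6: blocked -> lock at row 5

Answer: 5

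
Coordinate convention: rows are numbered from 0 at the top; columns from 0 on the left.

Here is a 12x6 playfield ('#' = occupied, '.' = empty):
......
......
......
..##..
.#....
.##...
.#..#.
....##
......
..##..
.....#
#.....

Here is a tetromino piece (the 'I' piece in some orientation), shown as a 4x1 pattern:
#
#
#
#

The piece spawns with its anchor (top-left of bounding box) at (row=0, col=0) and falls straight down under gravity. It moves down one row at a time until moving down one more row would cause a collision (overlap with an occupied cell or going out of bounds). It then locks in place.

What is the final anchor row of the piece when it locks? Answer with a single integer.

Spawn at (row=0, col=0). Try each row:
  row 0: fits
  row 1: fits
  row 2: fits
  row 3: fits
  row 4: fits
  row 5: fits
  row 6: fits
  row 7: fits
  row 8: blocked -> lock at row 7

Answer: 7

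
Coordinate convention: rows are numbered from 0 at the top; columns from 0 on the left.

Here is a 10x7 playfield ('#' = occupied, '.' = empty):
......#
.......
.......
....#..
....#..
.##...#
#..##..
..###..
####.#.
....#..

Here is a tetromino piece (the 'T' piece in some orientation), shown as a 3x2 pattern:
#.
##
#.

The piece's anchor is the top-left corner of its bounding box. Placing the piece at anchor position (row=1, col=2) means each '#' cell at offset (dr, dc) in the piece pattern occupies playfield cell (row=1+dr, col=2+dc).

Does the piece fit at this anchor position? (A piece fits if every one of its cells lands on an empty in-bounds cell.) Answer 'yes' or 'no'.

Check each piece cell at anchor (1, 2):
  offset (0,0) -> (1,2): empty -> OK
  offset (1,0) -> (2,2): empty -> OK
  offset (1,1) -> (2,3): empty -> OK
  offset (2,0) -> (3,2): empty -> OK
All cells valid: yes

Answer: yes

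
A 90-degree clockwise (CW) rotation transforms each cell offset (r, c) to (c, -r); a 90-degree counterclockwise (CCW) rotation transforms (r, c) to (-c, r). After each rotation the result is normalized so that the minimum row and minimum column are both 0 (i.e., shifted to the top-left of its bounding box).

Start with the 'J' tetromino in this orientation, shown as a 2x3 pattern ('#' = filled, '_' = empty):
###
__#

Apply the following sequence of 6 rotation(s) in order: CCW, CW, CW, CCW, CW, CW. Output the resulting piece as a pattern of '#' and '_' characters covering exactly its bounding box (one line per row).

Answer: #__
###

Derivation:
Start:
###
__#
After rotation 1 (CCW):
##
#_
#_
After rotation 2 (CW):
###
__#
After rotation 3 (CW):
_#
_#
##
After rotation 4 (CCW):
###
__#
After rotation 5 (CW):
_#
_#
##
After rotation 6 (CW):
#__
###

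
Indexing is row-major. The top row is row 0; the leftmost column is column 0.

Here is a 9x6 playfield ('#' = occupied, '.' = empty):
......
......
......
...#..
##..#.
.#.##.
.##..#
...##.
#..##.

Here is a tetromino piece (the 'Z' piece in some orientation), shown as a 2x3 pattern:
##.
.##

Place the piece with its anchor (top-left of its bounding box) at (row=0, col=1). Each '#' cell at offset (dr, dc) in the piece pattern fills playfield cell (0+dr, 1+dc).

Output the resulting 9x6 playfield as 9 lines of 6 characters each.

Fill (0+0,1+0) = (0,1)
Fill (0+0,1+1) = (0,2)
Fill (0+1,1+1) = (1,2)
Fill (0+1,1+2) = (1,3)

Answer: .##...
..##..
......
...#..
##..#.
.#.##.
.##..#
...##.
#..##.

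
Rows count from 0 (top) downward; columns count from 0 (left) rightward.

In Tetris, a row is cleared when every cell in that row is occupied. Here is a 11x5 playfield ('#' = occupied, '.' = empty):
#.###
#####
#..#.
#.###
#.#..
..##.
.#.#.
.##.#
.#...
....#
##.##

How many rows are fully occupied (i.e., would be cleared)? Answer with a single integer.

Check each row:
  row 0: 1 empty cell -> not full
  row 1: 0 empty cells -> FULL (clear)
  row 2: 3 empty cells -> not full
  row 3: 1 empty cell -> not full
  row 4: 3 empty cells -> not full
  row 5: 3 empty cells -> not full
  row 6: 3 empty cells -> not full
  row 7: 2 empty cells -> not full
  row 8: 4 empty cells -> not full
  row 9: 4 empty cells -> not full
  row 10: 1 empty cell -> not full
Total rows cleared: 1

Answer: 1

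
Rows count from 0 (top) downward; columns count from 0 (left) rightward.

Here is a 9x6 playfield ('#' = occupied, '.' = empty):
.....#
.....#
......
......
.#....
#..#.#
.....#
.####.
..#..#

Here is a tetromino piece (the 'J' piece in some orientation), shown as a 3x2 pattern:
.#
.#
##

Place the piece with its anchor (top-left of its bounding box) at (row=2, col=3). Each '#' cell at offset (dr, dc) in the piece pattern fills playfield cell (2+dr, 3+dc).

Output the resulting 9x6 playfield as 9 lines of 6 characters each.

Fill (2+0,3+1) = (2,4)
Fill (2+1,3+1) = (3,4)
Fill (2+2,3+0) = (4,3)
Fill (2+2,3+1) = (4,4)

Answer: .....#
.....#
....#.
....#.
.#.##.
#..#.#
.....#
.####.
..#..#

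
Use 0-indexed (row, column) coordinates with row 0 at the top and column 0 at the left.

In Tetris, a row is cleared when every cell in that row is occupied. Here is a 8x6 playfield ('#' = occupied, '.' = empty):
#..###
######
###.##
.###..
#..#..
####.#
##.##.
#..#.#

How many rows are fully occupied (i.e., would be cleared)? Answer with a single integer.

Answer: 1

Derivation:
Check each row:
  row 0: 2 empty cells -> not full
  row 1: 0 empty cells -> FULL (clear)
  row 2: 1 empty cell -> not full
  row 3: 3 empty cells -> not full
  row 4: 4 empty cells -> not full
  row 5: 1 empty cell -> not full
  row 6: 2 empty cells -> not full
  row 7: 3 empty cells -> not full
Total rows cleared: 1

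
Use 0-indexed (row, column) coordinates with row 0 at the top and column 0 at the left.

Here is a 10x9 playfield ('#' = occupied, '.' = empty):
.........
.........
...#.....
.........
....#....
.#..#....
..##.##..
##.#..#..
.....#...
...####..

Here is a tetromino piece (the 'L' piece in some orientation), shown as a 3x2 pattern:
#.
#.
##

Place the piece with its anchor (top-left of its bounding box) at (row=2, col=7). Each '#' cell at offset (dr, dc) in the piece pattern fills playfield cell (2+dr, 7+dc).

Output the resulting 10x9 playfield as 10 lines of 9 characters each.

Fill (2+0,7+0) = (2,7)
Fill (2+1,7+0) = (3,7)
Fill (2+2,7+0) = (4,7)
Fill (2+2,7+1) = (4,8)

Answer: .........
.........
...#...#.
.......#.
....#..##
.#..#....
..##.##..
##.#..#..
.....#...
...####..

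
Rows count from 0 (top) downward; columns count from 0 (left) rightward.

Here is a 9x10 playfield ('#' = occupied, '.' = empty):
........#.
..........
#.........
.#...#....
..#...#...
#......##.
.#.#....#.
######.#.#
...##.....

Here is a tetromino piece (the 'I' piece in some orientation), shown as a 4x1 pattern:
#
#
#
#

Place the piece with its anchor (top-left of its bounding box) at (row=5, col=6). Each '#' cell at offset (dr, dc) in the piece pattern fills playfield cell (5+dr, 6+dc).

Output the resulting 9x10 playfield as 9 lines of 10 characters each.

Answer: ........#.
..........
#.........
.#...#....
..#...#...
#.....###.
.#.#..#.#.
########.#
...##.#...

Derivation:
Fill (5+0,6+0) = (5,6)
Fill (5+1,6+0) = (6,6)
Fill (5+2,6+0) = (7,6)
Fill (5+3,6+0) = (8,6)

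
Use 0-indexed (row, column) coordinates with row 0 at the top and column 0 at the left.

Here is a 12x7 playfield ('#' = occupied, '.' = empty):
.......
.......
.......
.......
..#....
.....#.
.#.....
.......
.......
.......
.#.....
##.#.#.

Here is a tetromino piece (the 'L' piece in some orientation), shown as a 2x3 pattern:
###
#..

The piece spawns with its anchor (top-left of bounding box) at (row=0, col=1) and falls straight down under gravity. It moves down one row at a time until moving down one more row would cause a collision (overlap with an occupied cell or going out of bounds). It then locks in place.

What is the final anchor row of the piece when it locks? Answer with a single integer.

Answer: 3

Derivation:
Spawn at (row=0, col=1). Try each row:
  row 0: fits
  row 1: fits
  row 2: fits
  row 3: fits
  row 4: blocked -> lock at row 3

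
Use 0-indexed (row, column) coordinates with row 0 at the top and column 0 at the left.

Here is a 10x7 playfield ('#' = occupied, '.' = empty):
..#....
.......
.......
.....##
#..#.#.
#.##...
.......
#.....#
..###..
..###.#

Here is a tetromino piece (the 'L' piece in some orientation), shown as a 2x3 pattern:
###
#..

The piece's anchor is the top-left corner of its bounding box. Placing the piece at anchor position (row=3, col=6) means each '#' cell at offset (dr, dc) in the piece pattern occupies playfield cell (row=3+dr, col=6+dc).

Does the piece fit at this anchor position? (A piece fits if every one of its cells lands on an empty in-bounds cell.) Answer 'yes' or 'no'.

Check each piece cell at anchor (3, 6):
  offset (0,0) -> (3,6): occupied ('#') -> FAIL
  offset (0,1) -> (3,7): out of bounds -> FAIL
  offset (0,2) -> (3,8): out of bounds -> FAIL
  offset (1,0) -> (4,6): empty -> OK
All cells valid: no

Answer: no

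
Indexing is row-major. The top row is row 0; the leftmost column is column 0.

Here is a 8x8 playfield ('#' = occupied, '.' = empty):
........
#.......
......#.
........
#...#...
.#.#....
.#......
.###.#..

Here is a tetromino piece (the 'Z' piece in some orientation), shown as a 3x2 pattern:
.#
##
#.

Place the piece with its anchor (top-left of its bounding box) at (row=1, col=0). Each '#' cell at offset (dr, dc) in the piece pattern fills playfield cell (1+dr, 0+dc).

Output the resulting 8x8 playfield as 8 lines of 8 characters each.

Answer: ........
##......
##....#.
#.......
#...#...
.#.#....
.#......
.###.#..

Derivation:
Fill (1+0,0+1) = (1,1)
Fill (1+1,0+0) = (2,0)
Fill (1+1,0+1) = (2,1)
Fill (1+2,0+0) = (3,0)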